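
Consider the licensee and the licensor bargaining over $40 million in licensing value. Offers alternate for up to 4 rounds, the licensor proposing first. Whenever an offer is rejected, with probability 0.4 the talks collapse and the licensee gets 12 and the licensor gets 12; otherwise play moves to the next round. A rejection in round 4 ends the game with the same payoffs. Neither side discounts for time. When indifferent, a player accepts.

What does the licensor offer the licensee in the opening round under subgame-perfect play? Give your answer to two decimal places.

By backward induction:
Round 4 (the licensee proposes): the licensor gets 12 if talks fail, so the licensee offers 12 and keeps 28.
Round 3 (the licensor proposes): rejecting gives the licensee an expected 0.6 × 28 + 0.4 × 12 = 21.6. The licensor offers 21.6 and keeps 40 − 21.6 = 18.4.
Round 2 (the licensee proposes): rejecting gives the licensor an expected 0.6 × 18.4 + 0.4 × 12 = 15.84; the licensee offers that and keeps 24.16.
Round 1 (the licensor proposes): rejecting gives the licensee an expected 0.6 × 24.16 + 0.4 × 12 = 19.296. The licensor offers 19.296 and keeps 40 − 19.296 = 20.704.

19.30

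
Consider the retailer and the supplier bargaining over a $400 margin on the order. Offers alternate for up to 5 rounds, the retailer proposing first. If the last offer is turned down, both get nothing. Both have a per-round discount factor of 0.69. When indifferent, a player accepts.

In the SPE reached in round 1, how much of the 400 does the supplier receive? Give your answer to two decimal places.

126.30

Round 5 (the retailer proposes): rejection yields 0 for the supplier; the retailer offers 0 and keeps 400.
Round 4 (the supplier proposes): the retailer can get 400 next round, worth 0.69 × 400 = 276 now, so the supplier offers 276, keeping 124.
Round 3 (the retailer proposes): the supplier can get 124 next round, worth 0.69 × 124 = 85.56 now. The retailer offers 85.56 and keeps 400 − 85.56 = 314.44.
Round 2 (the supplier proposes): the retailer can get 314.44 next round, worth 0.69 × 314.44 = 216.9636 now; the supplier offers that and keeps 183.0364.
Round 1 (the retailer proposes): the supplier can get 183.0364 next round, worth 0.69 × 183.0364 = 126.295116 now. The retailer offers 126.295116 and keeps 400 − 126.295116 = 273.704884.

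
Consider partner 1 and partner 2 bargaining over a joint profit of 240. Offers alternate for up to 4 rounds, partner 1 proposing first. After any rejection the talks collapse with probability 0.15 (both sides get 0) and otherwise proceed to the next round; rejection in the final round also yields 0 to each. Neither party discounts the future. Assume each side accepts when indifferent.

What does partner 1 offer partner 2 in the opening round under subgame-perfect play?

177.99

By backward induction:
Round 4 (partner 2 proposes): rejection yields 0 for partner 1; partner 2 offers 0 and keeps 240.
Round 3 (partner 1 proposes): rejecting gives partner 2 an expected 0.85 × 240 = 204; partner 1 offers that and keeps 36.
Round 2 (partner 2 proposes): rejecting gives partner 1 an expected 0.85 × 36 = 30.6; partner 2 offers that and keeps 209.4.
Round 1 (partner 1 proposes): rejecting gives partner 2 an expected 0.85 × 209.4 = 177.99, so partner 1 offers 177.99, keeping 62.01.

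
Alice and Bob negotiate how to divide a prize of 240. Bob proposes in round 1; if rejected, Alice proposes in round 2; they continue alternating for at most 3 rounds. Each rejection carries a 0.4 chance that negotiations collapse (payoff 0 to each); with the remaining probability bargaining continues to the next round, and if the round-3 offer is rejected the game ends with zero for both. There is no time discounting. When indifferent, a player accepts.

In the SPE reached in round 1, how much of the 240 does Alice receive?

Round 3 (Bob proposes): Alice will accept anything ≥ 0, so Bob offers 0 and keeps 240.
Round 2 (Alice proposes): rejecting gives Bob an expected 0.6 × 240 = 144. Alice offers 144 and keeps 240 − 144 = 96.
Round 1 (Bob proposes): rejecting gives Alice an expected 0.6 × 96 = 57.6. Bob offers 57.6 and keeps 240 − 57.6 = 182.4.

57.6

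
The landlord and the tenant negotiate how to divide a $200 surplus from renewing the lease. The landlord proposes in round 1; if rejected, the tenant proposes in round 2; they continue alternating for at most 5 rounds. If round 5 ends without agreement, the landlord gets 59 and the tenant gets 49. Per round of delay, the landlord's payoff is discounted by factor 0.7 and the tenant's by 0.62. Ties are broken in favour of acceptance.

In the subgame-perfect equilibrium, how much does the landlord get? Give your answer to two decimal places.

Round 5 (the landlord proposes): the tenant gets 49 if talks fail, so the landlord offers 49 and keeps 151.
Round 4 (the tenant proposes): the landlord can get 151 next round, worth 0.7 × 151 = 105.7 now, so the tenant offers 105.7, keeping 94.3.
Round 3 (the landlord proposes): the tenant can get 94.3 next round, worth 0.62 × 94.3 = 58.466 now, so the landlord offers 58.466, keeping 141.534.
Round 2 (the tenant proposes): the landlord can get 141.534 next round, worth 0.7 × 141.534 = 99.0738 now, so the tenant offers 99.0738, keeping 100.9262.
Round 1 (the landlord proposes): the tenant can get 100.9262 next round, worth 0.62 × 100.9262 = 62.574244 now; the landlord offers that and keeps 137.425756.

137.43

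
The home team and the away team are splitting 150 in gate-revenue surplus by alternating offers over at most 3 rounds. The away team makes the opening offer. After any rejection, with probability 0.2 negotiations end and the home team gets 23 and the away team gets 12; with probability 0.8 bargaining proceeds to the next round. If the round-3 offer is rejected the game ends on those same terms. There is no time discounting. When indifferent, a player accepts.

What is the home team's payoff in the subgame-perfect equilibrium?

Round 3 (the away team proposes): the home team gets 23 if talks fail, so the away team offers 23 and keeps 127.
Round 2 (the home team proposes): rejecting gives the away team an expected 0.8 × 127 + 0.2 × 12 = 104, so the home team offers 104, keeping 46.
Round 1 (the away team proposes): rejecting gives the home team an expected 0.8 × 46 + 0.2 × 23 = 41.4. The away team offers 41.4 and keeps 150 − 41.4 = 108.6.

41.4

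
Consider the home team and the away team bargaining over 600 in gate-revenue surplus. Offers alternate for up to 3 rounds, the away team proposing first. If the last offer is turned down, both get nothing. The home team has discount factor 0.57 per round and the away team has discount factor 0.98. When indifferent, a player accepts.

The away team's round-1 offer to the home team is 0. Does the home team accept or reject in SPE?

Reject

Work out the home team's continuation value if the offer is rejected.
Round 3 (the away team proposes): rejection yields 0 for the home team; the away team offers 0 and keeps 600.
Round 2 (the home team proposes): the away team can get 600 next round, worth 0.98 × 600 = 588 now; the home team offers that and keeps 12.
So by rejecting in round 1, the home team gets 12 next round, worth 0.57 × 12 = 6.84 now.
Offer 0 < 6.84, so the home team rejects.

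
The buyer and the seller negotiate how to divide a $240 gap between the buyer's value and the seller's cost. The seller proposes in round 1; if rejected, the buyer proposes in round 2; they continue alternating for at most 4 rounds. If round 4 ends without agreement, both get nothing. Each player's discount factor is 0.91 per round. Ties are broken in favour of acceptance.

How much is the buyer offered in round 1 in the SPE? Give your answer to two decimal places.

Round 4 (the buyer proposes): rejection yields 0 for the seller; the buyer offers 0 and keeps 240.
Round 3 (the seller proposes): the buyer can get 240 next round, worth 0.91 × 240 = 218.4 now. The seller offers 218.4 and keeps 240 − 218.4 = 21.6.
Round 2 (the buyer proposes): the seller can get 21.6 next round, worth 0.91 × 21.6 = 19.656 now; the buyer offers that and keeps 220.344.
Round 1 (the seller proposes): the buyer can get 220.344 next round, worth 0.91 × 220.344 = 200.51304 now, so the seller offers 200.51304, keeping 39.48696.

200.51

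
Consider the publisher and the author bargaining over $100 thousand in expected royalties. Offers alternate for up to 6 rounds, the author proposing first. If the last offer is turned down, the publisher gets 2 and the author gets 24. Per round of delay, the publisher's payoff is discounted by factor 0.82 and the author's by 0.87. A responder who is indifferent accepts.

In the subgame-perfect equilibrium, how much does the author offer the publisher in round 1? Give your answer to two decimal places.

49.98

By backward induction:
Round 6 (the publisher proposes): the author gets 24 if talks fail, so the publisher offers 24 and keeps 76.
Round 5 (the author proposes): the publisher can get 76 next round, worth 0.82 × 76 = 62.32 now. The author offers 62.32 and keeps 100 − 62.32 = 37.68.
Round 4 (the publisher proposes): the author can get 37.68 next round, worth 0.87 × 37.68 = 32.7816 now. The publisher offers 32.7816 and keeps 100 − 32.7816 = 67.2184.
Round 3 (the author proposes): the publisher can get 67.2184 next round, worth 0.82 × 67.2184 = 55.119088 now, so the author offers 55.119088, keeping 44.880912.
Round 2 (the publisher proposes): the author can get 44.880912 next round, worth 0.87 × 44.880912 = 39.04639344 now, so the publisher offers 39.04639344, keeping 60.95360656.
Round 1 (the author proposes): the publisher can get 60.95360656 next round, worth 0.82 × 60.95360656 = 49.9819573792 now, so the author offers 49.9819573792, keeping 50.0180426208.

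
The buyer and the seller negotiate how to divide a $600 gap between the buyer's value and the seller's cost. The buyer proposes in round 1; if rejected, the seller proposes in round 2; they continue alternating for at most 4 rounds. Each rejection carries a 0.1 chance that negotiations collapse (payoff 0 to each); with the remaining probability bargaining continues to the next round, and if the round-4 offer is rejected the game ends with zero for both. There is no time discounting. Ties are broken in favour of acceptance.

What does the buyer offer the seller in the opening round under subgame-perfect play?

491.4

Round 4 (the seller proposes): the buyer will accept anything ≥ 0, so the seller offers 0 and keeps 600.
Round 3 (the buyer proposes): rejecting gives the seller an expected 0.9 × 600 = 540. The buyer offers 540 and keeps 600 − 540 = 60.
Round 2 (the seller proposes): rejecting gives the buyer an expected 0.9 × 60 = 54. The seller offers 54 and keeps 600 − 54 = 546.
Round 1 (the buyer proposes): rejecting gives the seller an expected 0.9 × 546 = 491.4; the buyer offers that and keeps 108.6.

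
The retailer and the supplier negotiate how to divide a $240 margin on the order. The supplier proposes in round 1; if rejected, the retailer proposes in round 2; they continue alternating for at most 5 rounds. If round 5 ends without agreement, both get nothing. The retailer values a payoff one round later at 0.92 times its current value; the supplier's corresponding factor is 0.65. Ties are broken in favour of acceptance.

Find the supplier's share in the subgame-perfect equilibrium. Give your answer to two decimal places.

Solve by backward induction from round 5.
Round 5 (the supplier proposes): rejection yields 0 for the retailer; the supplier offers 0 and keeps 240.
Round 4 (the retailer proposes): the supplier can get 240 next round, worth 0.65 × 240 = 156 now; the retailer offers that and keeps 84.
Round 3 (the supplier proposes): the retailer can get 84 next round, worth 0.92 × 84 = 77.28 now; the supplier offers that and keeps 162.72.
Round 2 (the retailer proposes): the supplier can get 162.72 next round, worth 0.65 × 162.72 = 105.768 now. The retailer offers 105.768 and keeps 240 − 105.768 = 134.232.
Round 1 (the supplier proposes): the retailer can get 134.232 next round, worth 0.92 × 134.232 = 123.49344 now; the supplier offers that and keeps 116.50656.

116.51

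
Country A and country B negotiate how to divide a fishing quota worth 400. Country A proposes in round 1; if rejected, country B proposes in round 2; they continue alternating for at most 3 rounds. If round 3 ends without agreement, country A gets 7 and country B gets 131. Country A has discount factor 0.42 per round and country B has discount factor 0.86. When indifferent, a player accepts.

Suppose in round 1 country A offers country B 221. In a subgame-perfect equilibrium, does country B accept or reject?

Round 3 (country A proposes): country B gets 131 if talks fail, so country A offers 131 and keeps 269.
Round 2 (country B proposes): country A can get 269 next round, worth 0.42 × 269 = 112.98 now. Country B offers 112.98 and keeps 400 − 112.98 = 287.02.
So by rejecting in round 1, country B gets 287.02 next round, worth 0.86 × 287.02 = 246.8372 now.
Offer 221 < 246.8372, so country B rejects.

Reject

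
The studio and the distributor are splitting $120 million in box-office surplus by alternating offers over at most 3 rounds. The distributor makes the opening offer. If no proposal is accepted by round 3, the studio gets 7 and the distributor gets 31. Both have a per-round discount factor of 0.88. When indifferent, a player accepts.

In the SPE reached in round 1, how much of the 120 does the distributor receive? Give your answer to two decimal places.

Solve by backward induction from round 3.
Round 3 (the distributor proposes): the studio gets 7 if talks fail, so the distributor offers 7 and keeps 113.
Round 2 (the studio proposes): the distributor can get 113 next round, worth 0.88 × 113 = 99.44 now; the studio offers that and keeps 20.56.
Round 1 (the distributor proposes): the studio can get 20.56 next round, worth 0.88 × 20.56 = 18.0928 now. The distributor offers 18.0928 and keeps 120 − 18.0928 = 101.9072.

101.91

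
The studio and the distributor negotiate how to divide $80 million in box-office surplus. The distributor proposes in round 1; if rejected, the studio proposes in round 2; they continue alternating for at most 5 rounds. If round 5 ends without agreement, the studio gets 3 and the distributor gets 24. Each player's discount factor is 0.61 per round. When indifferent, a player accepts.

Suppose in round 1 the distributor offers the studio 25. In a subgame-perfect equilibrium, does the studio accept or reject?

Round 5 (the distributor proposes): the studio gets 3 if talks fail, so the distributor offers 3 and keeps 77.
Round 4 (the studio proposes): the distributor can get 77 next round, worth 0.61 × 77 = 46.97 now; the studio offers that and keeps 33.03.
Round 3 (the distributor proposes): the studio can get 33.03 next round, worth 0.61 × 33.03 = 20.1483 now, so the distributor offers 20.1483, keeping 59.8517.
Round 2 (the studio proposes): the distributor can get 59.8517 next round, worth 0.61 × 59.8517 = 36.509537 now, so the studio offers 36.509537, keeping 43.490463.
So by rejecting in round 1, the studio gets 43.490463 next round, worth 0.61 × 43.490463 = 26.52918243 now.
Offer 25 < 26.52918243, so the studio rejects.

Reject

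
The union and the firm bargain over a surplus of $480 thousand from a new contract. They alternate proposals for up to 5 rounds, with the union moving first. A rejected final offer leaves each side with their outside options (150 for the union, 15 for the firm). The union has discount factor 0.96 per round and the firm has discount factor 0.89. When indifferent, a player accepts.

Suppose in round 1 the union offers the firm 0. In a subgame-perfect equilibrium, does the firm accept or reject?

Reject

Work out the firm's continuation value if the offer is rejected.
Round 5 (the union proposes): the firm gets 15 if talks fail, so the union offers 15 and keeps 465.
Round 4 (the firm proposes): the union can get 465 next round, worth 0.96 × 465 = 446.4 now; the firm offers that and keeps 33.6.
Round 3 (the union proposes): the firm can get 33.6 next round, worth 0.89 × 33.6 = 29.904 now. The union offers 29.904 and keeps 480 − 29.904 = 450.096.
Round 2 (the firm proposes): the union can get 450.096 next round, worth 0.96 × 450.096 = 432.09216 now, so the firm offers 432.09216, keeping 47.90784.
So by rejecting in round 1, the firm gets 47.90784 next round, worth 0.89 × 47.90784 = 42.6379776 now.
Offer 0 < 42.6379776, so the firm rejects.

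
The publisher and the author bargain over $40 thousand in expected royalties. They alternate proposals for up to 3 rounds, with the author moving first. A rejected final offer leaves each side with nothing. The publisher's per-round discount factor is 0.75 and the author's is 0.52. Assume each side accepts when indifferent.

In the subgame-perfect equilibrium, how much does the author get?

Round 3 (the author proposes): rejection yields 0 for the publisher; the author offers 0 and keeps 40.
Round 2 (the publisher proposes): the author can get 40 next round, worth 0.52 × 40 = 20.8 now; the publisher offers that and keeps 19.2.
Round 1 (the author proposes): the publisher can get 19.2 next round, worth 0.75 × 19.2 = 14.4 now. The author offers 14.4 and keeps 40 − 14.4 = 25.6.

25.6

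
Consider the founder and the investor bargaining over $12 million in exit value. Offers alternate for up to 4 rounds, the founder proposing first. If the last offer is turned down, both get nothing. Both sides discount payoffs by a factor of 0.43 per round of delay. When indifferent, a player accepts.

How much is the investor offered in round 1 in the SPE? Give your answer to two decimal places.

3.90

Work backward from the last round.
Round 4 (the investor proposes): rejection yields 0 for the founder; the investor offers 0 and keeps 12.
Round 3 (the founder proposes): the investor can get 12 next round, worth 0.43 × 12 = 5.16 now. The founder offers 5.16 and keeps 12 − 5.16 = 6.84.
Round 2 (the investor proposes): the founder can get 6.84 next round, worth 0.43 × 6.84 = 2.9412 now, so the investor offers 2.9412, keeping 9.0588.
Round 1 (the founder proposes): the investor can get 9.0588 next round, worth 0.43 × 9.0588 = 3.895284 now, so the founder offers 3.895284, keeping 8.104716.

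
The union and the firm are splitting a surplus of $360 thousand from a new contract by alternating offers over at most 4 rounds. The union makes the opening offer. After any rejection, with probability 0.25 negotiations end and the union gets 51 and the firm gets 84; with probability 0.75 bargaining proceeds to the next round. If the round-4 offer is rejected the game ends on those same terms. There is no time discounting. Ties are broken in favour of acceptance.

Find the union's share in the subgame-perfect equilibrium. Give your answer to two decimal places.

Round 4 (the firm proposes): the union gets 51 if talks fail, so the firm offers 51 and keeps 309.
Round 3 (the union proposes): rejecting gives the firm an expected 0.75 × 309 + 0.25 × 84 = 252.75, so the union offers 252.75, keeping 107.25.
Round 2 (the firm proposes): rejecting gives the union an expected 0.75 × 107.25 + 0.25 × 51 = 93.1875; the firm offers that and keeps 266.8125.
Round 1 (the union proposes): rejecting gives the firm an expected 0.75 × 266.8125 + 0.25 × 84 = 221.109375, so the union offers 221.109375, keeping 138.890625.

138.89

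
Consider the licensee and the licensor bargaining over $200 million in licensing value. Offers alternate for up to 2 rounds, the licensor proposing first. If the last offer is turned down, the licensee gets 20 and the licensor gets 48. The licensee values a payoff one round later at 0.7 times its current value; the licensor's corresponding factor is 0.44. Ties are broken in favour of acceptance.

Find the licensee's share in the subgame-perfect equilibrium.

106.4

By backward induction:
Round 2 (the licensee proposes): the licensor gets 48 if talks fail, so the licensee offers 48 and keeps 152.
Round 1 (the licensor proposes): the licensee can get 152 next round, worth 0.7 × 152 = 106.4 now. The licensor offers 106.4 and keeps 200 − 106.4 = 93.6.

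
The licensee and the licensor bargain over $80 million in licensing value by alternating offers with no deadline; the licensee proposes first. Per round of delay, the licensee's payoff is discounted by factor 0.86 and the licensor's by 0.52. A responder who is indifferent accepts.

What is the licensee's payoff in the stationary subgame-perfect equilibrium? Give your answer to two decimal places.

69.46

Let x be the licensee's share when the licensee proposes and y be the licensor's share when the licensor proposes.
The licensor accepts iff offered ≥ 0.52·y, so x = 80 − 0.52y. Symmetrically y = 80 − 0.86x.
Substituting: x = 80 − 0.52(80 − 0.86x), giving x(1 − 0.86·0.52) = 80(1 − 0.52).
So x = 80 × 0.48 / 0.5528 ≈ 69.4645, and the licensor receives 80 − x ≈ 10.5355.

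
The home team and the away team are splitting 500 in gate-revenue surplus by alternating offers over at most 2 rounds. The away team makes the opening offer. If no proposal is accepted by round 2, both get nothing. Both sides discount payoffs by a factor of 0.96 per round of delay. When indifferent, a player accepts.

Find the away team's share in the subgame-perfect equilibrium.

Round 2 (the home team proposes): rejection yields 0 for the away team; the home team offers 0 and keeps 500.
Round 1 (the away team proposes): the home team can get 500 next round, worth 0.96 × 500 = 480 now, so the away team offers 480, keeping 20.

20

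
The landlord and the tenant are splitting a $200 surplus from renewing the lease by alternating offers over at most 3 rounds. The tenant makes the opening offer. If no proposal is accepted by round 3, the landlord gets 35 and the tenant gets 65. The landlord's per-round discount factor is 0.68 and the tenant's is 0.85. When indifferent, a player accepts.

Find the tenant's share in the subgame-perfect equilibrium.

Round 3 (the tenant proposes): the landlord gets 35 if talks fail, so the tenant offers 35 and keeps 165.
Round 2 (the landlord proposes): the tenant can get 165 next round, worth 0.85 × 165 = 140.25 now; the landlord offers that and keeps 59.75.
Round 1 (the tenant proposes): the landlord can get 59.75 next round, worth 0.68 × 59.75 = 40.63 now; the tenant offers that and keeps 159.37.

159.37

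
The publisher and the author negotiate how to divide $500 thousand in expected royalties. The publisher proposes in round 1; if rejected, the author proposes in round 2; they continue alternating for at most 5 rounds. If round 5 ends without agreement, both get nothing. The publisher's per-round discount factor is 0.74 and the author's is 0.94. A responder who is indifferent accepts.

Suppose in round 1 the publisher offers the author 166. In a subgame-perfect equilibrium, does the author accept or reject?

Round 5 (the publisher proposes): the author will accept anything ≥ 0, so the publisher offers 0 and keeps 500.
Round 4 (the author proposes): the publisher can get 500 next round, worth 0.74 × 500 = 370 now, so the author offers 370, keeping 130.
Round 3 (the publisher proposes): the author can get 130 next round, worth 0.94 × 130 = 122.2 now; the publisher offers that and keeps 377.8.
Round 2 (the author proposes): the publisher can get 377.8 next round, worth 0.74 × 377.8 = 279.572 now. The author offers 279.572 and keeps 500 − 279.572 = 220.428.
So by rejecting in round 1, the author gets 220.428 next round, worth 0.94 × 220.428 = 207.20232 now.
Offer 166 < 207.20232, so the author rejects.

Reject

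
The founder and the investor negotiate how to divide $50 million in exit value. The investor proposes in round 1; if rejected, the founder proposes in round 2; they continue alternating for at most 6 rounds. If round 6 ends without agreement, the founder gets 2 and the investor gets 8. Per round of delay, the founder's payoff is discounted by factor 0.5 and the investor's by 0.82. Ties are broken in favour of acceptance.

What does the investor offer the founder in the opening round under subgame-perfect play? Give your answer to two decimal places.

Round 6 (the founder proposes): the investor gets 8 if talks fail, so the founder offers 8 and keeps 42.
Round 5 (the investor proposes): the founder can get 42 next round, worth 0.5 × 42 = 21 now; the investor offers that and keeps 29.
Round 4 (the founder proposes): the investor can get 29 next round, worth 0.82 × 29 = 23.78 now; the founder offers that and keeps 26.22.
Round 3 (the investor proposes): the founder can get 26.22 next round, worth 0.5 × 26.22 = 13.11 now; the investor offers that and keeps 36.89.
Round 2 (the founder proposes): the investor can get 36.89 next round, worth 0.82 × 36.89 = 30.2498 now, so the founder offers 30.2498, keeping 19.7502.
Round 1 (the investor proposes): the founder can get 19.7502 next round, worth 0.5 × 19.7502 = 9.8751 now, so the investor offers 9.8751, keeping 40.1249.

9.88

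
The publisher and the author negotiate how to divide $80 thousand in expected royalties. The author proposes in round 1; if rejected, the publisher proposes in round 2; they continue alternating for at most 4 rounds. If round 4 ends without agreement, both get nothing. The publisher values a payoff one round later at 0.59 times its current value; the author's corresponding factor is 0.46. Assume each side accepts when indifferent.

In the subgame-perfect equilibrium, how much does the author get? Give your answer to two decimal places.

Solve by backward induction from round 4.
Round 4 (the publisher proposes): rejection yields 0 for the author; the publisher offers 0 and keeps 80.
Round 3 (the author proposes): the publisher can get 80 next round, worth 0.59 × 80 = 47.2 now. The author offers 47.2 and keeps 80 − 47.2 = 32.8.
Round 2 (the publisher proposes): the author can get 32.8 next round, worth 0.46 × 32.8 = 15.088 now, so the publisher offers 15.088, keeping 64.912.
Round 1 (the author proposes): the publisher can get 64.912 next round, worth 0.59 × 64.912 = 38.29808 now, so the author offers 38.29808, keeping 41.70192.

41.70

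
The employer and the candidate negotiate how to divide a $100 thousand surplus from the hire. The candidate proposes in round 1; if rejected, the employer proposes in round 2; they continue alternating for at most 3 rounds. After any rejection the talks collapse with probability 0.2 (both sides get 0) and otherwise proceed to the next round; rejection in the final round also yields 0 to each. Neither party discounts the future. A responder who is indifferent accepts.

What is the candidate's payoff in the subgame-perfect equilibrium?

Round 3 (the candidate proposes): rejection yields 0 for the employer; the candidate offers 0 and keeps 100.
Round 2 (the employer proposes): rejecting gives the candidate an expected 0.8 × 100 = 80; the employer offers that and keeps 20.
Round 1 (the candidate proposes): rejecting gives the employer an expected 0.8 × 20 = 16, so the candidate offers 16, keeping 84.

84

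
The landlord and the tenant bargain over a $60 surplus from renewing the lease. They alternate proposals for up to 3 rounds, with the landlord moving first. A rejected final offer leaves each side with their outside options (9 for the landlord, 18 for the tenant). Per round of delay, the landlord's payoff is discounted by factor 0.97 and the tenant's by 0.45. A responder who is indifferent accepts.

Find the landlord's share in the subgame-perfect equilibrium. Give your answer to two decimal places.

Round 3 (the landlord proposes): the tenant gets 18 if talks fail, so the landlord offers 18 and keeps 42.
Round 2 (the tenant proposes): the landlord can get 42 next round, worth 0.97 × 42 = 40.74 now, so the tenant offers 40.74, keeping 19.26.
Round 1 (the landlord proposes): the tenant can get 19.26 next round, worth 0.45 × 19.26 = 8.667 now, so the landlord offers 8.667, keeping 51.333.

51.33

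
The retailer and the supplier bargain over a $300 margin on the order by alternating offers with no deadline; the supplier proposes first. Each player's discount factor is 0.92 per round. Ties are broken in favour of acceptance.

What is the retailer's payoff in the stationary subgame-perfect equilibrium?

143.75

Let x be the supplier's share when the supplier proposes and y be the retailer's share when the retailer proposes.
The retailer accepts iff offered ≥ 0.92·y, so x = 300 − 0.92y. Symmetrically y = 300 − 0.92x.
Substituting: x = 300 − 0.92(300 − 0.92x), giving x(1 − 0.92·0.92) = 300(1 − 0.92).
So x = 300 × 0.08 / 0.1536 = 156.25, and the retailer receives 300 − x = 143.75.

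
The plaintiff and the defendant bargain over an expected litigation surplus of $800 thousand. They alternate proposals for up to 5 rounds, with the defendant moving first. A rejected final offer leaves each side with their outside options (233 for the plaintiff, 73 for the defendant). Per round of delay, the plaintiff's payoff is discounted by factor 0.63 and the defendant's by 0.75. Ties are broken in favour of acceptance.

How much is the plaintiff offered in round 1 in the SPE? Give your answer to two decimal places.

Round 5 (the defendant proposes): the plaintiff gets 233 if talks fail, so the defendant offers 233 and keeps 567.
Round 4 (the plaintiff proposes): the defendant can get 567 next round, worth 0.75 × 567 = 425.25 now, so the plaintiff offers 425.25, keeping 374.75.
Round 3 (the defendant proposes): the plaintiff can get 374.75 next round, worth 0.63 × 374.75 = 236.0925 now; the defendant offers that and keeps 563.9075.
Round 2 (the plaintiff proposes): the defendant can get 563.9075 next round, worth 0.75 × 563.9075 = 422.930625 now; the plaintiff offers that and keeps 377.069375.
Round 1 (the defendant proposes): the plaintiff can get 377.069375 next round, worth 0.63 × 377.069375 = 237.55370625 now, so the defendant offers 237.55370625, keeping 562.44629375.

237.55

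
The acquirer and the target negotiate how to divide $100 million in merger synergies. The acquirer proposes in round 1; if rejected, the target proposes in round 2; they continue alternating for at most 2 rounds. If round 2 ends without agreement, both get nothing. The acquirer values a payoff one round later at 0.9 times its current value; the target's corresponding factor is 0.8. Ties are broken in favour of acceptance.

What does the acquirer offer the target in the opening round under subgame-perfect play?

Round 2 (the target proposes): rejection yields 0 for the acquirer; the target offers 0 and keeps 100.
Round 1 (the acquirer proposes): the target can get 100 next round, worth 0.8 × 100 = 80 now, so the acquirer offers 80, keeping 20.

80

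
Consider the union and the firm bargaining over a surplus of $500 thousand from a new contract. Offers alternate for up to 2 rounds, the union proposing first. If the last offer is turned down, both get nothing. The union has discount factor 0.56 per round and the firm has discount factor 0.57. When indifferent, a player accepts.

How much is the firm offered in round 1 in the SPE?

Round 2 (the firm proposes): the union will accept anything ≥ 0, so the firm offers 0 and keeps 500.
Round 1 (the union proposes): the firm can get 500 next round, worth 0.57 × 500 = 285 now; the union offers that and keeps 215.

285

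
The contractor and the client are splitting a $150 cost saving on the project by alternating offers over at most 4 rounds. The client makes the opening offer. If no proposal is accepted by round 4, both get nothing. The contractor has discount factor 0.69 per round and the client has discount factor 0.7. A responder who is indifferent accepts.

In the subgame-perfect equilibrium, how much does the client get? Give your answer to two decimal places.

68.96

Round 4 (the contractor proposes): rejection yields 0 for the client; the contractor offers 0 and keeps 150.
Round 3 (the client proposes): the contractor can get 150 next round, worth 0.69 × 150 = 103.5 now; the client offers that and keeps 46.5.
Round 2 (the contractor proposes): the client can get 46.5 next round, worth 0.7 × 46.5 = 32.55 now. The contractor offers 32.55 and keeps 150 − 32.55 = 117.45.
Round 1 (the client proposes): the contractor can get 117.45 next round, worth 0.69 × 117.45 = 81.0405 now; the client offers that and keeps 68.9595.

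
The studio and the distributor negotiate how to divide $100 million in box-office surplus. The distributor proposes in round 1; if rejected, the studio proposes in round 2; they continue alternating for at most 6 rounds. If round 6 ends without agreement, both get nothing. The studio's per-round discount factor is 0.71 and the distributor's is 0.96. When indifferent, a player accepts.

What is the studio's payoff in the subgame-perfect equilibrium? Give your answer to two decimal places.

37.76

Round 6 (the studio proposes): the distributor will accept anything ≥ 0, so the studio offers 0 and keeps 100.
Round 5 (the distributor proposes): the studio can get 100 next round, worth 0.71 × 100 = 71 now, so the distributor offers 71, keeping 29.
Round 4 (the studio proposes): the distributor can get 29 next round, worth 0.96 × 29 = 27.84 now; the studio offers that and keeps 72.16.
Round 3 (the distributor proposes): the studio can get 72.16 next round, worth 0.71 × 72.16 = 51.2336 now. The distributor offers 51.2336 and keeps 100 − 51.2336 = 48.7664.
Round 2 (the studio proposes): the distributor can get 48.7664 next round, worth 0.96 × 48.7664 = 46.815744 now, so the studio offers 46.815744, keeping 53.184256.
Round 1 (the distributor proposes): the studio can get 53.184256 next round, worth 0.71 × 53.184256 = 37.76082176 now. The distributor offers 37.76082176 and keeps 100 − 37.76082176 = 62.23917824.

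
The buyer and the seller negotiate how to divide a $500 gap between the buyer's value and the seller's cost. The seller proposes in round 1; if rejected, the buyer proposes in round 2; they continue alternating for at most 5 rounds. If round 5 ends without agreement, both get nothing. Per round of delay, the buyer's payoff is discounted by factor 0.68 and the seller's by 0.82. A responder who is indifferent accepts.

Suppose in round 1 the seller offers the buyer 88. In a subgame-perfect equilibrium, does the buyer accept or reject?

Round 5 (the seller proposes): the buyer will accept anything ≥ 0, so the seller offers 0 and keeps 500.
Round 4 (the buyer proposes): the seller can get 500 next round, worth 0.82 × 500 = 410 now; the buyer offers that and keeps 90.
Round 3 (the seller proposes): the buyer can get 90 next round, worth 0.68 × 90 = 61.2 now; the seller offers that and keeps 438.8.
Round 2 (the buyer proposes): the seller can get 438.8 next round, worth 0.82 × 438.8 = 359.816 now; the buyer offers that and keeps 140.184.
So by rejecting in round 1, the buyer gets 140.184 next round, worth 0.68 × 140.184 = 95.32512 now.
Offer 88 < 95.32512, so the buyer rejects.

Reject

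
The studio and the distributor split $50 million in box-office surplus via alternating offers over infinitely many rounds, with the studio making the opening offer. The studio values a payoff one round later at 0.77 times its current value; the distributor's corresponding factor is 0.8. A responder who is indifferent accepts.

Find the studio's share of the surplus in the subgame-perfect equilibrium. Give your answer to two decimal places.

26.04

When the studio proposes, the distributor accepts any offer worth at least 0.8 times what the distributor would get by proposing next round; and vice versa.
This gives x = 50 − 0.8y and y = 50 − 0.77x, where x and y are each side's share when it proposes.
Hence (1 − 0.8·0.77)x = 50(1 − 0.8), i.e. 0.384·x = 10.
x ≈ 26.0417; the distributor's share is 50 − x ≈ 23.9583.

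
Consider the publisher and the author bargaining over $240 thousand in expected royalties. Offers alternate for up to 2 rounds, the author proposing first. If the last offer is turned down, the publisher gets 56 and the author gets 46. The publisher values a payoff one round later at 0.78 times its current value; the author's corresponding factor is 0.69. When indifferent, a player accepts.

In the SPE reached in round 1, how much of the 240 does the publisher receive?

151.32

Work backward from the last round.
Round 2 (the publisher proposes): the author gets 46 if talks fail, so the publisher offers 46 and keeps 194.
Round 1 (the author proposes): the publisher can get 194 next round, worth 0.78 × 194 = 151.32 now; the author offers that and keeps 88.68.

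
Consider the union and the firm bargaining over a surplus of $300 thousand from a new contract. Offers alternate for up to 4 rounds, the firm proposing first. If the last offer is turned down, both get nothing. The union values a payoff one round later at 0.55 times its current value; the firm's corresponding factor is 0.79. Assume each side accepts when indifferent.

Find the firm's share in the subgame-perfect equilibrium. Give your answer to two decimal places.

By backward induction:
Round 4 (the union proposes): the firm will accept anything ≥ 0, so the union offers 0 and keeps 300.
Round 3 (the firm proposes): the union can get 300 next round, worth 0.55 × 300 = 165 now, so the firm offers 165, keeping 135.
Round 2 (the union proposes): the firm can get 135 next round, worth 0.79 × 135 = 106.65 now. The union offers 106.65 and keeps 300 − 106.65 = 193.35.
Round 1 (the firm proposes): the union can get 193.35 next round, worth 0.55 × 193.35 = 106.3425 now, so the firm offers 106.3425, keeping 193.6575.

193.66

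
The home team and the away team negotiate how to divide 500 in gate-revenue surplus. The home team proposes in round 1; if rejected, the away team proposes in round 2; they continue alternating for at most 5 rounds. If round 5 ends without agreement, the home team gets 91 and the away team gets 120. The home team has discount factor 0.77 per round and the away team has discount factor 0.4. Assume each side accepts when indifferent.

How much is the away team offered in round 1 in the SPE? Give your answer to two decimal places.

Round 5 (the home team proposes): the away team gets 120 if talks fail, so the home team offers 120 and keeps 380.
Round 4 (the away team proposes): the home team can get 380 next round, worth 0.77 × 380 = 292.6 now; the away team offers that and keeps 207.4.
Round 3 (the home team proposes): the away team can get 207.4 next round, worth 0.4 × 207.4 = 82.96 now. The home team offers 82.96 and keeps 500 − 82.96 = 417.04.
Round 2 (the away team proposes): the home team can get 417.04 next round, worth 0.77 × 417.04 = 321.1208 now, so the away team offers 321.1208, keeping 178.8792.
Round 1 (the home team proposes): the away team can get 178.8792 next round, worth 0.4 × 178.8792 = 71.55168 now. The home team offers 71.55168 and keeps 500 − 71.55168 = 428.44832.

71.55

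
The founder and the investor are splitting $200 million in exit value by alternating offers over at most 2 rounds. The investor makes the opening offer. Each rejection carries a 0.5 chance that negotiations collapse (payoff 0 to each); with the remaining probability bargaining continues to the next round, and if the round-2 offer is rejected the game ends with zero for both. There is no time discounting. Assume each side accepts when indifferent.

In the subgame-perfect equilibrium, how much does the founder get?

Round 2 (the founder proposes): the investor will accept anything ≥ 0, so the founder offers 0 and keeps 200.
Round 1 (the investor proposes): rejecting gives the founder an expected 0.5 × 200 = 100. The investor offers 100 and keeps 200 − 100 = 100.

100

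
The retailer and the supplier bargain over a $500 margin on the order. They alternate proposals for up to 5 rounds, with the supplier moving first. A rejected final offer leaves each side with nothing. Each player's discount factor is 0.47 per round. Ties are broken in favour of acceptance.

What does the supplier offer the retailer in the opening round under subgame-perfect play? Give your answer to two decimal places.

152.06

Round 5 (the supplier proposes): the retailer will accept anything ≥ 0, so the supplier offers 0 and keeps 500.
Round 4 (the retailer proposes): the supplier can get 500 next round, worth 0.47 × 500 = 235 now. The retailer offers 235 and keeps 500 − 235 = 265.
Round 3 (the supplier proposes): the retailer can get 265 next round, worth 0.47 × 265 = 124.55 now; the supplier offers that and keeps 375.45.
Round 2 (the retailer proposes): the supplier can get 375.45 next round, worth 0.47 × 375.45 = 176.4615 now, so the retailer offers 176.4615, keeping 323.5385.
Round 1 (the supplier proposes): the retailer can get 323.5385 next round, worth 0.47 × 323.5385 = 152.063095 now. The supplier offers 152.063095 and keeps 500 − 152.063095 = 347.936905.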